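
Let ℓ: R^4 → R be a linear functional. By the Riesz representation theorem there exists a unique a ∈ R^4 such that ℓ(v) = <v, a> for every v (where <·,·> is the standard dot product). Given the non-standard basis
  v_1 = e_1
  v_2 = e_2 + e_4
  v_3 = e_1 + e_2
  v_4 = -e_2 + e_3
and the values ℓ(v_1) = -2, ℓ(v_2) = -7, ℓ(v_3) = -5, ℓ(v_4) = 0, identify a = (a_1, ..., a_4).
a = (-2, -3, -3, -4)

Write a = (a_1, ..., a_4) in the standard basis. For each basis vector v_i, ℓ(v_i) = <v_i, a> is a linear equation in the a_j's. Collect the n equations into a matrix system V a = ℓ, where row i of V is v_i (expressed in the standard basis). Since V is invertible (lower-triangular with 1s on the diagonal, up to permutation), solve by back-substitution:
  V =
[[1, 0, 0, 0],
 [0, 1, 0, 1],
 [1, 1, 0, 0],
 [0, -1, 1, 0]]
  V a = (-2, -7, -5, 0)
Solving gives a = (-2, -3, -3, -4).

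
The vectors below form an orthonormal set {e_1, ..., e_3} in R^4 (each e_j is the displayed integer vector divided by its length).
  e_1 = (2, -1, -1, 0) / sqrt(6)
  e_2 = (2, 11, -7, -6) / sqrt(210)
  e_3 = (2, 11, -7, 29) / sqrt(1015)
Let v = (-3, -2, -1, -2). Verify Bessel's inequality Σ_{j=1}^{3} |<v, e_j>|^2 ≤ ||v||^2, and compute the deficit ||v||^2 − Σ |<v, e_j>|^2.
Σ |<v, e_j>|^2 = 233/29; ||v||^2 = 18; deficit = 289/29

Write each e_j = u_j / sqrt(<u_j, u_j>) where u_j is the displayed integer vector. Then <v, e_j> = <v, u_j> / sqrt(<u_j, u_j>), so |<v, e_j>|^2 = <v, u_j>^2 / <u_j, u_j>.
Coefficients: <v, e_1> = -3/sqrt(6), <v, e_2> = -9/sqrt(210), <v, e_3> = -79/sqrt(1015).
Square and sum: Σ |<v, e_j>|^2 = 233/29.
Compute ||v||^2 = v·v = 18.
Deficit = 18 − 233/29 = 289/29 ≥ 0, confirming Bessel's inequality. (The deficit equals ||v − Σ <v,e_j> e_j||^2, the squared distance from v to span{e_j}.)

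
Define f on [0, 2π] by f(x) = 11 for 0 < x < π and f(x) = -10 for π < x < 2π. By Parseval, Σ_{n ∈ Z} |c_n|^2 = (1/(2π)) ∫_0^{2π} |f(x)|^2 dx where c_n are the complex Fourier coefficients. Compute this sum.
Σ |c_n|^2 = 221/2

Parseval equates the L^2 energy of f (normalised by 1/(2π)) with the ℓ^2 sum of its Fourier coefficients: (1/(2π)) ∫_0^{2π} |f|^2 = Σ |c_n|^2.
Compute the left side: (1/(2π)) [∫_0^π 11^2 dx + ∫_π^{2π} (-10)^2 dx] = (1/(2π)) · (121π + 100π) = (121 + 100)/2 = 221/2.
So Σ_{n ∈ Z} |c_n|^2 = 221/2.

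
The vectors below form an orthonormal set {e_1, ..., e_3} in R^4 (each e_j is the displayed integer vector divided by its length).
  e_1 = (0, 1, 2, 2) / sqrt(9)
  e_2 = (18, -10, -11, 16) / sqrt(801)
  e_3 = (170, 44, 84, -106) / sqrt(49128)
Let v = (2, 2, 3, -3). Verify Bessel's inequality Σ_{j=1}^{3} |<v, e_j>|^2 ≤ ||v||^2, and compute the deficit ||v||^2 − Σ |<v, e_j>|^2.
Σ |<v, e_j>|^2 = 3587/138; ||v||^2 = 26; deficit = 1/138

Write each e_j = u_j / sqrt(<u_j, u_j>) where u_j is the displayed integer vector. Then <v, e_j> = <v, u_j> / sqrt(<u_j, u_j>), so |<v, e_j>|^2 = <v, u_j>^2 / <u_j, u_j>.
Coefficients: <v, e_1> = 2/sqrt(9), <v, e_2> = -65/sqrt(801), <v, e_3> = 998/sqrt(49128).
Square and sum: Σ |<v, e_j>|^2 = 3587/138.
Compute ||v||^2 = v·v = 26.
Deficit = 26 − 3587/138 = 1/138 ≥ 0, confirming Bessel's inequality. (The deficit equals ||v − Σ <v,e_j> e_j||^2, the squared distance from v to span{e_j}.)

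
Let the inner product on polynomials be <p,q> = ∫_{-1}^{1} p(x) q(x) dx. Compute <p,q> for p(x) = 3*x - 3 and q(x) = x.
<p,q> = 2

Expand the product: p(x)·q(x) = 3*x^2 - 3*x.
∫_{-1}^{1} of each monomial x^k gives [2/(k+1) if k even, 0 if k odd]. Integrating term-by-term (or equivalently evaluating the antiderivative F(x) = x^3 - 3*x^2/2 at the endpoints):
  F(1) − F(−1) = -1/2 − (-5/2) = 2.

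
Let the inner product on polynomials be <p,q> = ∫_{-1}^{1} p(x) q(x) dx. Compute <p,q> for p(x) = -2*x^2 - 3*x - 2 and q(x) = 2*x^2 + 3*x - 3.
<p,q> = 86/15

Expand the product: p(x)·q(x) = -4*x^4 - 12*x^3 - 7*x^2 + 3*x + 6.
∫_{-1}^{1} of each monomial x^k gives [2/(k+1) if k even, 0 if k odd]. Integrating term-by-term (or equivalently evaluating the antiderivative F(x) = -4*x^5/5 - 3*x^4 - 7*x^3/3 + 3*x^2/2 + 6*x at the endpoints):
  F(1) − F(−1) = 41/30 − (-131/30) = 86/15.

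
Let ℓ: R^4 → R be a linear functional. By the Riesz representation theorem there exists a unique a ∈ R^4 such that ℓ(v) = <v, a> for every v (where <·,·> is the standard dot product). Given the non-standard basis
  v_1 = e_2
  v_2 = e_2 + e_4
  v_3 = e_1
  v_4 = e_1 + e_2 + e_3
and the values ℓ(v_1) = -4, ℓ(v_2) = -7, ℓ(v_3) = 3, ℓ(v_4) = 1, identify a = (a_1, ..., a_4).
a = (3, -4, 2, -3)

Write a = (a_1, ..., a_4) in the standard basis. For each basis vector v_i, ℓ(v_i) = <v_i, a> is a linear equation in the a_j's. Collect the n equations into a matrix system V a = ℓ, where row i of V is v_i (expressed in the standard basis). Since V is invertible (lower-triangular with 1s on the diagonal, up to permutation), solve by back-substitution:
  V =
[[0, 1, 0, 0],
 [0, 1, 0, 1],
 [1, 0, 0, 0],
 [1, 1, 1, 0]]
  V a = (-4, -7, 3, 1)
Solving gives a = (3, -4, 2, -3).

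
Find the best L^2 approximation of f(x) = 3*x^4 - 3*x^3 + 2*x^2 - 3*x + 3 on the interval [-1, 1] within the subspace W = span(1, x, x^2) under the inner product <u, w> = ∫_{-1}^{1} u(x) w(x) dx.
g(x) = 32*x^2/7 - 24*x/5 + 96/35

The best approximation g ∈ W is the orthogonal projection of f onto W. Writing g = a_0 + a_1 x + a_2 x^2, the coefficients solve the normal equations G · a = b where
  G_{ij} = <φ_i, φ_j> and b_i = <f, φ_i>, with φ_0 = 1, φ_1 = x, φ_2 = x^2.
G =
  [2, 0, 2/3]
  [0, 2/3, 0]
  [2/3, 0, 2/5],
b = (128/15, -16/5, 128/35).
Solving gives a_0 = 96/35, a_1 = -24/5, a_2 = 32/7, so
  g(x) = 32*x^2/7 - 24*x/5 + 96/35.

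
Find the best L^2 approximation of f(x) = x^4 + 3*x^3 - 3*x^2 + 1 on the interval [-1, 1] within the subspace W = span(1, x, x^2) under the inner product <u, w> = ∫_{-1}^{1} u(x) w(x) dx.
g(x) = -15*x^2/7 + 9*x/5 + 32/35

The best approximation g ∈ W is the orthogonal projection of f onto W. Writing g = a_0 + a_1 x + a_2 x^2, the coefficients solve the normal equations G · a = b where
  G_{ij} = <φ_i, φ_j> and b_i = <f, φ_i>, with φ_0 = 1, φ_1 = x, φ_2 = x^2.
G =
  [2, 0, 2/3]
  [0, 2/3, 0]
  [2/3, 0, 2/5],
b = (2/5, 6/5, -26/105).
Solving gives a_0 = 32/35, a_1 = 9/5, a_2 = -15/7, so
  g(x) = -15*x^2/7 + 9*x/5 + 32/35.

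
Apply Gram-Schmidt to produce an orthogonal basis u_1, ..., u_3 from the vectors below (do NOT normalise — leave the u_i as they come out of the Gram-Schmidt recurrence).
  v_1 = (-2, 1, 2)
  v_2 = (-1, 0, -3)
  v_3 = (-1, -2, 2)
Orthogonal basis:
  u_1 = (-2, 1, 2)
  u_2 = (-17/9, 4/9, -19/9)
  u_3 = (-63/74, -84/37, 21/74)

Apply the Gram-Schmidt recurrence
  u_1 = v_1
  u_i = v_i − Σ_{j<i} ((v_i · u_j) / (u_j · u_j)) · u_j.

Step by step this gives:
  u_1 = (-2, 1, 2)
  u_2 = (-17/9, 4/9, -19/9)
  u_3 = (-63/74, -84/37, 21/74)

Orthogonality check:
  u_2 · u_1 = 0 (should be 0)
  u_3 · u_1 = 0 (should be 0)
  u_3 · u_2 = 0 (should be 0)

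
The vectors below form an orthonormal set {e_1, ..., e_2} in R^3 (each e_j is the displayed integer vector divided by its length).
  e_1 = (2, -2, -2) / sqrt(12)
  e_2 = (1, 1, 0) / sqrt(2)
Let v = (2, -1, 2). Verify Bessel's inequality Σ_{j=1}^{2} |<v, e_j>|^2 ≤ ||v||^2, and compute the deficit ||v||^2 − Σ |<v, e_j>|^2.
Σ |<v, e_j>|^2 = 5/6; ||v||^2 = 9; deficit = 49/6

Write each e_j = u_j / sqrt(<u_j, u_j>) where u_j is the displayed integer vector. Then <v, e_j> = <v, u_j> / sqrt(<u_j, u_j>), so |<v, e_j>|^2 = <v, u_j>^2 / <u_j, u_j>.
Coefficients: <v, e_1> = 2/sqrt(12), <v, e_2> = 1/sqrt(2).
Square and sum: Σ |<v, e_j>|^2 = 5/6.
Compute ||v||^2 = v·v = 9.
Deficit = 9 − 5/6 = 49/6 ≥ 0, confirming Bessel's inequality. (The deficit equals ||v − Σ <v,e_j> e_j||^2, the squared distance from v to span{e_j}.)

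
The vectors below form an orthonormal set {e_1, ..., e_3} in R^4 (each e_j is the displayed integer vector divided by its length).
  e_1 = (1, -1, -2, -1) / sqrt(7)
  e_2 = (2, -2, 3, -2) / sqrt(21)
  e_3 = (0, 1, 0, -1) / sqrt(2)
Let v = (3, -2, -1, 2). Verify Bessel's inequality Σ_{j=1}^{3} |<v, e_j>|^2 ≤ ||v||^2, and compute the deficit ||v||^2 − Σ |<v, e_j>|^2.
Σ |<v, e_j>|^2 = 12; ||v||^2 = 18; deficit = 6

Write each e_j = u_j / sqrt(<u_j, u_j>) where u_j is the displayed integer vector. Then <v, e_j> = <v, u_j> / sqrt(<u_j, u_j>), so |<v, e_j>|^2 = <v, u_j>^2 / <u_j, u_j>.
Coefficients: <v, e_1> = 5/sqrt(7), <v, e_2> = 3/sqrt(21), <v, e_3> = -4/sqrt(2).
Square and sum: Σ |<v, e_j>|^2 = 12.
Compute ||v||^2 = v·v = 18.
Deficit = 18 − 12 = 6 ≥ 0, confirming Bessel's inequality. (The deficit equals ||v − Σ <v,e_j> e_j||^2, the squared distance from v to span{e_j}.)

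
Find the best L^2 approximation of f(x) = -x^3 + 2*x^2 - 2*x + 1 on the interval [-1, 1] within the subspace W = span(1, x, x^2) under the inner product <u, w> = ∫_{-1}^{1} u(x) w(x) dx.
g(x) = 2*x^2 - 13*x/5 + 1

The best approximation g ∈ W is the orthogonal projection of f onto W. Writing g = a_0 + a_1 x + a_2 x^2, the coefficients solve the normal equations G · a = b where
  G_{ij} = <φ_i, φ_j> and b_i = <f, φ_i>, with φ_0 = 1, φ_1 = x, φ_2 = x^2.
G =
  [2, 0, 2/3]
  [0, 2/3, 0]
  [2/3, 0, 2/5],
b = (10/3, -26/15, 22/15).
Solving gives a_0 = 1, a_1 = -13/5, a_2 = 2, so
  g(x) = 2*x^2 - 13*x/5 + 1.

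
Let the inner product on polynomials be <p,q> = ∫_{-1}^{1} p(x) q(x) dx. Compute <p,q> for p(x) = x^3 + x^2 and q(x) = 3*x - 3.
<p,q> = -4/5

Expand the product: p(x)·q(x) = 3*x^4 - 3*x^2.
∫_{-1}^{1} of each monomial x^k gives [2/(k+1) if k even, 0 if k odd]. Integrating term-by-term (or equivalently evaluating the antiderivative F(x) = 3*x^5/5 - x^3 at the endpoints):
  F(1) − F(−1) = -2/5 − (2/5) = -4/5.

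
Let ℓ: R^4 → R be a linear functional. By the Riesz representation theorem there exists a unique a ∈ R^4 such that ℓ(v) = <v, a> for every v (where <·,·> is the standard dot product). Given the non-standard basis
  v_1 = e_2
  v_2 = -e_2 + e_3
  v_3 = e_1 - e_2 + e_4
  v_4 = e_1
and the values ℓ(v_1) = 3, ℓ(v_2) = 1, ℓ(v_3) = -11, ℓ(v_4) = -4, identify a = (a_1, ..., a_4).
a = (-4, 3, 4, -4)

Write a = (a_1, ..., a_4) in the standard basis. For each basis vector v_i, ℓ(v_i) = <v_i, a> is a linear equation in the a_j's. Collect the n equations into a matrix system V a = ℓ, where row i of V is v_i (expressed in the standard basis). Since V is invertible (lower-triangular with 1s on the diagonal, up to permutation), solve by back-substitution:
  V =
[[0, 1, 0, 0],
 [0, -1, 1, 0],
 [1, -1, 0, 1],
 [1, 0, 0, 0]]
  V a = (3, 1, -11, -4)
Solving gives a = (-4, 3, 4, -4).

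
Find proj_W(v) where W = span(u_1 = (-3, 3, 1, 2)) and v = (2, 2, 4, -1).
proj_W(v) = (-6/23, 6/23, 2/23, 4/23)

Set up U = [u_1 | ... | u_1] ∈ R^(4×1). The projector onto W = col(U) is P = U (U^T U)^(-1) U^T.
Compute U^T U =
  [23],
and U^T v = (2).
Solve U^T U · c = U^T v for the coefficients: c = (2/23). The projection is proj_W(v) = U c.
Check: (v - proj_W(v)) · u_1 = 0  (should be 0).
Result: proj_W(v) = (-6/23, 6/23, 2/23, 4/23).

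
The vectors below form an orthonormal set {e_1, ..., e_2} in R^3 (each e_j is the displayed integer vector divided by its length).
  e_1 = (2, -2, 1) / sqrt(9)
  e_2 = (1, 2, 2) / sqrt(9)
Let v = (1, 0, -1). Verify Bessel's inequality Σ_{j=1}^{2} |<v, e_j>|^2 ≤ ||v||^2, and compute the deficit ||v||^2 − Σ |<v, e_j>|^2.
Σ |<v, e_j>|^2 = 2/9; ||v||^2 = 2; deficit = 16/9

Write each e_j = u_j / sqrt(<u_j, u_j>) where u_j is the displayed integer vector. Then <v, e_j> = <v, u_j> / sqrt(<u_j, u_j>), so |<v, e_j>|^2 = <v, u_j>^2 / <u_j, u_j>.
Coefficients: <v, e_1> = 1/sqrt(9), <v, e_2> = -1/sqrt(9).
Square and sum: Σ |<v, e_j>|^2 = 2/9.
Compute ||v||^2 = v·v = 2.
Deficit = 2 − 2/9 = 16/9 ≥ 0, confirming Bessel's inequality. (The deficit equals ||v − Σ <v,e_j> e_j||^2, the squared distance from v to span{e_j}.)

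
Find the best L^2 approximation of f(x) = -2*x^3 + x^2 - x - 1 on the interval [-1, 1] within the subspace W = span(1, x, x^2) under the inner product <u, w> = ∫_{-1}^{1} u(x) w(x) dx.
g(x) = x^2 - 11*x/5 - 1

The best approximation g ∈ W is the orthogonal projection of f onto W. Writing g = a_0 + a_1 x + a_2 x^2, the coefficients solve the normal equations G · a = b where
  G_{ij} = <φ_i, φ_j> and b_i = <f, φ_i>, with φ_0 = 1, φ_1 = x, φ_2 = x^2.
G =
  [2, 0, 2/3]
  [0, 2/3, 0]
  [2/3, 0, 2/5],
b = (-4/3, -22/15, -4/15).
Solving gives a_0 = -1, a_1 = -11/5, a_2 = 1, so
  g(x) = x^2 - 11*x/5 - 1.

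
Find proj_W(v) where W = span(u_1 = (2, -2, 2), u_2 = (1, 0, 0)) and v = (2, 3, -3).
proj_W(v) = (2, 3, -3)

Set up U = [u_1 | ... | u_2] ∈ R^(3×2). The projector onto W = col(U) is P = U (U^T U)^(-1) U^T.
Compute U^T U =
  [12, 2]
  [2, 1],
and U^T v = (-8, 2).
Solve U^T U · c = U^T v for the coefficients: c = (-3/2, 5). The projection is proj_W(v) = U c.
Check: (v - proj_W(v)) · u_1 = 0  (should be 0).
Check: (v - proj_W(v)) · u_2 = 0  (should be 0).
Result: proj_W(v) = (2, 3, -3).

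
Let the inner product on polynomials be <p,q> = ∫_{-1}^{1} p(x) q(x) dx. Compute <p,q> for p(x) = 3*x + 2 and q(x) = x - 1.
<p,q> = -2

Expand the product: p(x)·q(x) = 3*x^2 - x - 2.
∫_{-1}^{1} of each monomial x^k gives [2/(k+1) if k even, 0 if k odd]. Integrating term-by-term (or equivalently evaluating the antiderivative F(x) = x^3 - x^2/2 - 2*x at the endpoints):
  F(1) − F(−1) = -3/2 − (1/2) = -2.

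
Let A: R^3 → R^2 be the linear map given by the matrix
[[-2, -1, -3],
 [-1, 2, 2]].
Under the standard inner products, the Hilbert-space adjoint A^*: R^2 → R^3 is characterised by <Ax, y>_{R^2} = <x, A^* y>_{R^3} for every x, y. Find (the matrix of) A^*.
A^* = A^T =
[[-2, -1],
 [-1, 2],
 [-3, 2]]

For real matrices with standard dot products, the defining identity <Ax, y> = <x, A^* y> gives (Ax)^T y = x^T (A^*) y, i.e. x^T A^T y = x^T (A^*) y. Since this holds for all x, y, we must have A^* = A^T. Therefore
A^* =
[[-2, -1],
 [-1, 2],
 [-3, 2]].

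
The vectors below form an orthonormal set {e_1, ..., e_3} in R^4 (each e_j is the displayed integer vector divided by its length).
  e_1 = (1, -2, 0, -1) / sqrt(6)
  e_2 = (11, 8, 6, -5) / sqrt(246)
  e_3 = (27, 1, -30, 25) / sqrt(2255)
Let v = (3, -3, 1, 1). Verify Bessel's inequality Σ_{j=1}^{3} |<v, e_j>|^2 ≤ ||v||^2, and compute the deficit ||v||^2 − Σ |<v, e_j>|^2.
Σ |<v, e_j>|^2 = 739/55; ||v||^2 = 20; deficit = 361/55

Write each e_j = u_j / sqrt(<u_j, u_j>) where u_j is the displayed integer vector. Then <v, e_j> = <v, u_j> / sqrt(<u_j, u_j>), so |<v, e_j>|^2 = <v, u_j>^2 / <u_j, u_j>.
Coefficients: <v, e_1> = 8/sqrt(6), <v, e_2> = 10/sqrt(246), <v, e_3> = 73/sqrt(2255).
Square and sum: Σ |<v, e_j>|^2 = 739/55.
Compute ||v||^2 = v·v = 20.
Deficit = 20 − 739/55 = 361/55 ≥ 0, confirming Bessel's inequality. (The deficit equals ||v − Σ <v,e_j> e_j||^2, the squared distance from v to span{e_j}.)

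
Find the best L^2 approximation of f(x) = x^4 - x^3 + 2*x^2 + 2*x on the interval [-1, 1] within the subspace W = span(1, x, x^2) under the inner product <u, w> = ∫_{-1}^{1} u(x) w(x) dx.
g(x) = 20*x^2/7 + 7*x/5 - 3/35

The best approximation g ∈ W is the orthogonal projection of f onto W. Writing g = a_0 + a_1 x + a_2 x^2, the coefficients solve the normal equations G · a = b where
  G_{ij} = <φ_i, φ_j> and b_i = <f, φ_i>, with φ_0 = 1, φ_1 = x, φ_2 = x^2.
G =
  [2, 0, 2/3]
  [0, 2/3, 0]
  [2/3, 0, 2/5],
b = (26/15, 14/15, 38/35).
Solving gives a_0 = -3/35, a_1 = 7/5, a_2 = 20/7, so
  g(x) = 20*x^2/7 + 7*x/5 - 3/35.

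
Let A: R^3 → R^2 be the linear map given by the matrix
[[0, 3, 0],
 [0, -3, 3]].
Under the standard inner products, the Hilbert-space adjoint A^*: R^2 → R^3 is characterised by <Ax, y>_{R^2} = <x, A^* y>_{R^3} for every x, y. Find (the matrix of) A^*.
A^* = A^T =
[[0, 0],
 [3, -3],
 [0, 3]]

For real matrices with standard dot products, the defining identity <Ax, y> = <x, A^* y> gives (Ax)^T y = x^T (A^*) y, i.e. x^T A^T y = x^T (A^*) y. Since this holds for all x, y, we must have A^* = A^T. Therefore
A^* =
[[0, 0],
 [3, -3],
 [0, 3]].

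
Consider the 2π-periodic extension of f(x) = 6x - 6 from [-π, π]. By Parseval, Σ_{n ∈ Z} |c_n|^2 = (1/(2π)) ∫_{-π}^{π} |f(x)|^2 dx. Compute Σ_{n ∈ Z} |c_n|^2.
Σ |c_n|^2 = 12π^2 + 36

Expand and integrate term by term over [-π, π]:
  ∫ (6x)^2 dx = 36·(2π^3/3); ∫ 2·6·(-6)·x dx = 0 (odd integrand); ∫ (-6)^2 dx = 36·2π.
So (1/(2π)) ∫_{-π}^{π} (6x - 6)^2 dx = 36π^2/3 + 36 = 12π^2 + 36.
Parseval ⇒ Σ |c_n|^2 = 12π^2 + 36.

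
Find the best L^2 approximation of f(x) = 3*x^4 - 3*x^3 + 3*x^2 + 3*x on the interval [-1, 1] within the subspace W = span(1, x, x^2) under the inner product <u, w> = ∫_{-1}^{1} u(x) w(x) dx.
g(x) = 39*x^2/7 + 6*x/5 - 9/35

The best approximation g ∈ W is the orthogonal projection of f onto W. Writing g = a_0 + a_1 x + a_2 x^2, the coefficients solve the normal equations G · a = b where
  G_{ij} = <φ_i, φ_j> and b_i = <f, φ_i>, with φ_0 = 1, φ_1 = x, φ_2 = x^2.
G =
  [2, 0, 2/3]
  [0, 2/3, 0]
  [2/3, 0, 2/5],
b = (16/5, 4/5, 72/35).
Solving gives a_0 = -9/35, a_1 = 6/5, a_2 = 39/7, so
  g(x) = 39*x^2/7 + 6*x/5 - 9/35.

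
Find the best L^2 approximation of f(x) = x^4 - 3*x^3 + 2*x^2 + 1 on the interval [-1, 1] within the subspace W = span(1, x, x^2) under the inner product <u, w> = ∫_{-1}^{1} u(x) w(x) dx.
g(x) = 20*x^2/7 - 9*x/5 + 32/35

The best approximation g ∈ W is the orthogonal projection of f onto W. Writing g = a_0 + a_1 x + a_2 x^2, the coefficients solve the normal equations G · a = b where
  G_{ij} = <φ_i, φ_j> and b_i = <f, φ_i>, with φ_0 = 1, φ_1 = x, φ_2 = x^2.
G =
  [2, 0, 2/3]
  [0, 2/3, 0]
  [2/3, 0, 2/5],
b = (56/15, -6/5, 184/105).
Solving gives a_0 = 32/35, a_1 = -9/5, a_2 = 20/7, so
  g(x) = 20*x^2/7 - 9*x/5 + 32/35.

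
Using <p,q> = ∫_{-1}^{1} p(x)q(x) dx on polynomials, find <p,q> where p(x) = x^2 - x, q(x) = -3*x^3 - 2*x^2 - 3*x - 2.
<p,q> = 16/15

Expand the product: p(x)·q(x) = -3*x^5 + x^4 - x^3 + x^2 + 2*x.
∫_{-1}^{1} of each monomial x^k gives [2/(k+1) if k even, 0 if k odd]. Integrating term-by-term (or equivalently evaluating the antiderivative F(x) = -x^6/2 + x^5/5 - x^4/4 + x^3/3 + x^2 at the endpoints):
  F(1) − F(−1) = 47/60 − (-17/60) = 16/15.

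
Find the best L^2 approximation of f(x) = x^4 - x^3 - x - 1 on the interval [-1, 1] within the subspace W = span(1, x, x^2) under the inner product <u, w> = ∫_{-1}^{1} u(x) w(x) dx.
g(x) = 6*x^2/7 - 8*x/5 - 38/35

The best approximation g ∈ W is the orthogonal projection of f onto W. Writing g = a_0 + a_1 x + a_2 x^2, the coefficients solve the normal equations G · a = b where
  G_{ij} = <φ_i, φ_j> and b_i = <f, φ_i>, with φ_0 = 1, φ_1 = x, φ_2 = x^2.
G =
  [2, 0, 2/3]
  [0, 2/3, 0]
  [2/3, 0, 2/5],
b = (-8/5, -16/15, -8/21).
Solving gives a_0 = -38/35, a_1 = -8/5, a_2 = 6/7, so
  g(x) = 6*x^2/7 - 8*x/5 - 38/35.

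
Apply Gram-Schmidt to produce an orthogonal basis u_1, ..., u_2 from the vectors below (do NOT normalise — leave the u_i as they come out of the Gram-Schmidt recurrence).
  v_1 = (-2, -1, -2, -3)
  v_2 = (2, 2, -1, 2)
Orthogonal basis:
  u_1 = (-2, -1, -2, -3)
  u_2 = (8/9, 13/9, -19/9, 1/3)

Apply the Gram-Schmidt recurrence
  u_1 = v_1
  u_i = v_i − Σ_{j<i} ((v_i · u_j) / (u_j · u_j)) · u_j.

Step by step this gives:
  u_1 = (-2, -1, -2, -3)
  u_2 = (8/9, 13/9, -19/9, 1/3)

Orthogonality check:
  u_2 · u_1 = 0 (should be 0)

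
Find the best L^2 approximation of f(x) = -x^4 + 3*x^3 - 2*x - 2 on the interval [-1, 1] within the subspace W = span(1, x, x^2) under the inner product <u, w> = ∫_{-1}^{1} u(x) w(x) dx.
g(x) = -6*x^2/7 - x/5 - 67/35

The best approximation g ∈ W is the orthogonal projection of f onto W. Writing g = a_0 + a_1 x + a_2 x^2, the coefficients solve the normal equations G · a = b where
  G_{ij} = <φ_i, φ_j> and b_i = <f, φ_i>, with φ_0 = 1, φ_1 = x, φ_2 = x^2.
G =
  [2, 0, 2/3]
  [0, 2/3, 0]
  [2/3, 0, 2/5],
b = (-22/5, -2/15, -34/21).
Solving gives a_0 = -67/35, a_1 = -1/5, a_2 = -6/7, so
  g(x) = -6*x^2/7 - x/5 - 67/35.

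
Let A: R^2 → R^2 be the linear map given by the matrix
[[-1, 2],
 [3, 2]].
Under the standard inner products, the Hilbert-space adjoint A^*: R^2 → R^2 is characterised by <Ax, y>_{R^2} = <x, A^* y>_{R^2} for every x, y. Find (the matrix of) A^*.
A^* = A^T =
[[-1, 3],
 [2, 2]]

For real matrices with standard dot products, the defining identity <Ax, y> = <x, A^* y> gives (Ax)^T y = x^T (A^*) y, i.e. x^T A^T y = x^T (A^*) y. Since this holds for all x, y, we must have A^* = A^T. Therefore
A^* =
[[-1, 3],
 [2, 2]].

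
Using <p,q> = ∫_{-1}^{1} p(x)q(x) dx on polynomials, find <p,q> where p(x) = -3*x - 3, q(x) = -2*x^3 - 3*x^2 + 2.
<p,q> = -18/5

Expand the product: p(x)·q(x) = 6*x^4 + 15*x^3 + 9*x^2 - 6*x - 6.
∫_{-1}^{1} of each monomial x^k gives [2/(k+1) if k even, 0 if k odd]. Integrating term-by-term (or equivalently evaluating the antiderivative F(x) = 6*x^5/5 + 15*x^4/4 + 3*x^3 - 3*x^2 - 6*x at the endpoints):
  F(1) − F(−1) = -21/20 − (51/20) = -18/5.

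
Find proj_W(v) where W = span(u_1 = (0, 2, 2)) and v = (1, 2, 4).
proj_W(v) = (0, 3, 3)

Set up U = [u_1 | ... | u_1] ∈ R^(3×1). The projector onto W = col(U) is P = U (U^T U)^(-1) U^T.
Compute U^T U =
  [8],
and U^T v = (12).
Solve U^T U · c = U^T v for the coefficients: c = (3/2). The projection is proj_W(v) = U c.
Check: (v - proj_W(v)) · u_1 = 0  (should be 0).
Result: proj_W(v) = (0, 3, 3).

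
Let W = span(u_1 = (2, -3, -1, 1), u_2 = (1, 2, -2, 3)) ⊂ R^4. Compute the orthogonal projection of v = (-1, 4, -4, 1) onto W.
proj_W(v) = (-81/269, 1098/269, -378/269, 657/269)

Set up U = [u_1 | ... | u_2] ∈ R^(4×2). The projector onto W = col(U) is P = U (U^T U)^(-1) U^T.
Compute U^T U =
  [15, 1]
  [1, 18],
and U^T v = (-9, 18).
Solve U^T U · c = U^T v for the coefficients: c = (-180/269, 279/269). The projection is proj_W(v) = U c.
Check: (v - proj_W(v)) · u_1 = 0  (should be 0).
Check: (v - proj_W(v)) · u_2 = 0  (should be 0).
Result: proj_W(v) = (-81/269, 1098/269, -378/269, 657/269).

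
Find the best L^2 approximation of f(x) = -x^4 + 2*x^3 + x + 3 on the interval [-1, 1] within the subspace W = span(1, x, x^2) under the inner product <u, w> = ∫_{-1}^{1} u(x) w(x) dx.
g(x) = -6*x^2/7 + 11*x/5 + 108/35

The best approximation g ∈ W is the orthogonal projection of f onto W. Writing g = a_0 + a_1 x + a_2 x^2, the coefficients solve the normal equations G · a = b where
  G_{ij} = <φ_i, φ_j> and b_i = <f, φ_i>, with φ_0 = 1, φ_1 = x, φ_2 = x^2.
G =
  [2, 0, 2/3]
  [0, 2/3, 0]
  [2/3, 0, 2/5],
b = (28/5, 22/15, 12/7).
Solving gives a_0 = 108/35, a_1 = 11/5, a_2 = -6/7, so
  g(x) = -6*x^2/7 + 11*x/5 + 108/35.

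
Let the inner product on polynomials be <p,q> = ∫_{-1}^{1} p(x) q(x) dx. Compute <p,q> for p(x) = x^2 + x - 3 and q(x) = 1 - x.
<p,q> = -6

Expand the product: p(x)·q(x) = -x^3 + 4*x - 3.
∫_{-1}^{1} of each monomial x^k gives [2/(k+1) if k even, 0 if k odd]. Integrating term-by-term (or equivalently evaluating the antiderivative F(x) = -x^4/4 + 2*x^2 - 3*x at the endpoints):
  F(1) − F(−1) = -5/4 − (19/4) = -6.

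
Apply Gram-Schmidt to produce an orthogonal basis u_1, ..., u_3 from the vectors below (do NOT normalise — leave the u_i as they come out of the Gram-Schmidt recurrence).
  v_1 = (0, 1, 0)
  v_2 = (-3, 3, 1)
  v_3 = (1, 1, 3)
Orthogonal basis:
  u_1 = (0, 1, 0)
  u_2 = (-3, 0, 1)
  u_3 = (1, 0, 3)

Apply the Gram-Schmidt recurrence
  u_1 = v_1
  u_i = v_i − Σ_{j<i} ((v_i · u_j) / (u_j · u_j)) · u_j.

Step by step this gives:
  u_1 = (0, 1, 0)
  u_2 = (-3, 0, 1)
  u_3 = (1, 0, 3)

Orthogonality check:
  u_2 · u_1 = 0 (should be 0)
  u_3 · u_1 = 0 (should be 0)
  u_3 · u_2 = 0 (should be 0)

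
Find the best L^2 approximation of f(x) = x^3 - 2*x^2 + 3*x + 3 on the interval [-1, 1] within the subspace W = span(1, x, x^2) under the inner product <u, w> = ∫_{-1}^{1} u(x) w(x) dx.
g(x) = -2*x^2 + 18*x/5 + 3

The best approximation g ∈ W is the orthogonal projection of f onto W. Writing g = a_0 + a_1 x + a_2 x^2, the coefficients solve the normal equations G · a = b where
  G_{ij} = <φ_i, φ_j> and b_i = <f, φ_i>, with φ_0 = 1, φ_1 = x, φ_2 = x^2.
G =
  [2, 0, 2/3]
  [0, 2/3, 0]
  [2/3, 0, 2/5],
b = (14/3, 12/5, 6/5).
Solving gives a_0 = 3, a_1 = 18/5, a_2 = -2, so
  g(x) = -2*x^2 + 18*x/5 + 3.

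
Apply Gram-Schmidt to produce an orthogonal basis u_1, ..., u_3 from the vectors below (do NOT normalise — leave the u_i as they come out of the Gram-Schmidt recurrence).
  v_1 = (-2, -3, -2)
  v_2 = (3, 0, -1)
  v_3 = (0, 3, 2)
Orthogonal basis:
  u_1 = (-2, -3, -2)
  u_2 = (43/17, -12/17, -25/17)
  u_3 = (-9/77, 24/77, -27/77)

Apply the Gram-Schmidt recurrence
  u_1 = v_1
  u_i = v_i − Σ_{j<i} ((v_i · u_j) / (u_j · u_j)) · u_j.

Step by step this gives:
  u_1 = (-2, -3, -2)
  u_2 = (43/17, -12/17, -25/17)
  u_3 = (-9/77, 24/77, -27/77)

Orthogonality check:
  u_2 · u_1 = 0 (should be 0)
  u_3 · u_1 = 0 (should be 0)
  u_3 · u_2 = 0 (should be 0)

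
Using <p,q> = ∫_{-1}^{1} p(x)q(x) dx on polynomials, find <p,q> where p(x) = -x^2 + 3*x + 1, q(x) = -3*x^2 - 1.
<p,q> = -32/15

Expand the product: p(x)·q(x) = 3*x^4 - 9*x^3 - 2*x^2 - 3*x - 1.
∫_{-1}^{1} of each monomial x^k gives [2/(k+1) if k even, 0 if k odd]. Integrating term-by-term (or equivalently evaluating the antiderivative F(x) = 3*x^5/5 - 9*x^4/4 - 2*x^3/3 - 3*x^2/2 - x at the endpoints):
  F(1) − F(−1) = -289/60 − (-161/60) = -32/15.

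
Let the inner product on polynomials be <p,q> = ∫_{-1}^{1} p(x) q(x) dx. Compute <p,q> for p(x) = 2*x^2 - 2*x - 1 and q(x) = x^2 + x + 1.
<p,q> = -28/15

Expand the product: p(x)·q(x) = 2*x^4 - x^2 - 3*x - 1.
∫_{-1}^{1} of each monomial x^k gives [2/(k+1) if k even, 0 if k odd]. Integrating term-by-term (or equivalently evaluating the antiderivative F(x) = 2*x^5/5 - x^3/3 - 3*x^2/2 - x at the endpoints):
  F(1) − F(−1) = -73/30 − (-17/30) = -28/15.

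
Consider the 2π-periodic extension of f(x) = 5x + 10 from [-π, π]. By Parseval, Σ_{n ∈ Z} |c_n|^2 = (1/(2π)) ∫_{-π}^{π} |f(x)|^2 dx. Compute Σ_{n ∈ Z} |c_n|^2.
Σ |c_n|^2 = 25π^2/3 + 100

Expand and integrate term by term over [-π, π]:
  ∫ (5x)^2 dx = 25·(2π^3/3); ∫ 2·5·(10)·x dx = 0 (odd integrand); ∫ 10^2 dx = 100·2π.
So (1/(2π)) ∫_{-π}^{π} (5x + 10)^2 dx = 25π^2/3 + 100 = 25π^2/3 + 100.
Parseval ⇒ Σ |c_n|^2 = 25π^2/3 + 100.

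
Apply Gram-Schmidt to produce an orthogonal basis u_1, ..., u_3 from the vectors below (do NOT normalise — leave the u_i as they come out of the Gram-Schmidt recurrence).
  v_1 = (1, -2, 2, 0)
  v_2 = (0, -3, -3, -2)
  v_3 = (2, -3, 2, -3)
Orthogonal basis:
  u_1 = (1, -2, 2, 0)
  u_2 = (0, -3, -3, -2)
  u_3 = (2/3, 59/66, 37/66, -24/11)

Apply the Gram-Schmidt recurrence
  u_1 = v_1
  u_i = v_i − Σ_{j<i} ((v_i · u_j) / (u_j · u_j)) · u_j.

Step by step this gives:
  u_1 = (1, -2, 2, 0)
  u_2 = (0, -3, -3, -2)
  u_3 = (2/3, 59/66, 37/66, -24/11)

Orthogonality check:
  u_2 · u_1 = 0 (should be 0)
  u_3 · u_1 = 0 (should be 0)
  u_3 · u_2 = 0 (should be 0)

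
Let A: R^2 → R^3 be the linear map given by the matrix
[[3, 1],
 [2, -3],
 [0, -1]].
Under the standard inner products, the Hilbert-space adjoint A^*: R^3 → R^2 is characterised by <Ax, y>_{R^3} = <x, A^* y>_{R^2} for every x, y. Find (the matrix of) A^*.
A^* = A^T =
[[3, 2, 0],
 [1, -3, -1]]

For real matrices with standard dot products, the defining identity <Ax, y> = <x, A^* y> gives (Ax)^T y = x^T (A^*) y, i.e. x^T A^T y = x^T (A^*) y. Since this holds for all x, y, we must have A^* = A^T. Therefore
A^* =
[[3, 2, 0],
 [1, -3, -1]].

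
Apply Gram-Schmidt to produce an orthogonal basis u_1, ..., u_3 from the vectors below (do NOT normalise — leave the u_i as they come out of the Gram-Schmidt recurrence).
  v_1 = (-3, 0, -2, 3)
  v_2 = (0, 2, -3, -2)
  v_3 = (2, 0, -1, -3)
Orthogonal basis:
  u_1 = (-3, 0, -2, 3)
  u_2 = (0, 2, -3, -2)
  u_3 = (5/22, -18/17, -111/187, -63/374)

Apply the Gram-Schmidt recurrence
  u_1 = v_1
  u_i = v_i − Σ_{j<i} ((v_i · u_j) / (u_j · u_j)) · u_j.

Step by step this gives:
  u_1 = (-3, 0, -2, 3)
  u_2 = (0, 2, -3, -2)
  u_3 = (5/22, -18/17, -111/187, -63/374)

Orthogonality check:
  u_2 · u_1 = 0 (should be 0)
  u_3 · u_1 = 0 (should be 0)
  u_3 · u_2 = 0 (should be 0)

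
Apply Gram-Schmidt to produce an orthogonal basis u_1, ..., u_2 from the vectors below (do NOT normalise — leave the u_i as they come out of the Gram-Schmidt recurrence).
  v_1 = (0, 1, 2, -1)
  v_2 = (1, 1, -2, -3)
Orthogonal basis:
  u_1 = (0, 1, 2, -1)
  u_2 = (1, 1, -2, -3)

Apply the Gram-Schmidt recurrence
  u_1 = v_1
  u_i = v_i − Σ_{j<i} ((v_i · u_j) / (u_j · u_j)) · u_j.

Step by step this gives:
  u_1 = (0, 1, 2, -1)
  u_2 = (1, 1, -2, -3)

Orthogonality check:
  u_2 · u_1 = 0 (should be 0)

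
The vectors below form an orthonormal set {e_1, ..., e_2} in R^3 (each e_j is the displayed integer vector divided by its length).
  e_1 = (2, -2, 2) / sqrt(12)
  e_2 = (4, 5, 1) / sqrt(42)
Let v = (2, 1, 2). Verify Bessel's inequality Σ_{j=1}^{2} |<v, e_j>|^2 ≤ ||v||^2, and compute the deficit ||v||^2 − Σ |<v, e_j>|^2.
Σ |<v, e_j>|^2 = 117/14; ||v||^2 = 9; deficit = 9/14

Write each e_j = u_j / sqrt(<u_j, u_j>) where u_j is the displayed integer vector. Then <v, e_j> = <v, u_j> / sqrt(<u_j, u_j>), so |<v, e_j>|^2 = <v, u_j>^2 / <u_j, u_j>.
Coefficients: <v, e_1> = 6/sqrt(12), <v, e_2> = 15/sqrt(42).
Square and sum: Σ |<v, e_j>|^2 = 117/14.
Compute ||v||^2 = v·v = 9.
Deficit = 9 − 117/14 = 9/14 ≥ 0, confirming Bessel's inequality. (The deficit equals ||v − Σ <v,e_j> e_j||^2, the squared distance from v to span{e_j}.)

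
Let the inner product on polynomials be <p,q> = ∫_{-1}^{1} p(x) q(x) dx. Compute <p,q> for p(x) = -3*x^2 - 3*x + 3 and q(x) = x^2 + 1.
<p,q> = 24/5

Expand the product: p(x)·q(x) = -3*x^4 - 3*x^3 - 3*x + 3.
∫_{-1}^{1} of each monomial x^k gives [2/(k+1) if k even, 0 if k odd]. Integrating term-by-term (or equivalently evaluating the antiderivative F(x) = -3*x^5/5 - 3*x^4/4 - 3*x^2/2 + 3*x at the endpoints):
  F(1) − F(−1) = 3/20 − (-93/20) = 24/5.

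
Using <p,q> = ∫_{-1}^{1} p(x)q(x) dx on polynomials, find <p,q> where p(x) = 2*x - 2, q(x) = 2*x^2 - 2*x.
<p,q> = -16/3

Expand the product: p(x)·q(x) = 4*x^3 - 8*x^2 + 4*x.
∫_{-1}^{1} of each monomial x^k gives [2/(k+1) if k even, 0 if k odd]. Integrating term-by-term (or equivalently evaluating the antiderivative F(x) = x^4 - 8*x^3/3 + 2*x^2 at the endpoints):
  F(1) − F(−1) = 1/3 − (17/3) = -16/3.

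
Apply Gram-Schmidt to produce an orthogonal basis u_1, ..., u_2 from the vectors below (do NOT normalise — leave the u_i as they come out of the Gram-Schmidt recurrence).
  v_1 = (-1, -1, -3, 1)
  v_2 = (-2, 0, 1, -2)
Orthogonal basis:
  u_1 = (-1, -1, -3, 1)
  u_2 = (-9/4, -1/4, 1/4, -7/4)

Apply the Gram-Schmidt recurrence
  u_1 = v_1
  u_i = v_i − Σ_{j<i} ((v_i · u_j) / (u_j · u_j)) · u_j.

Step by step this gives:
  u_1 = (-1, -1, -3, 1)
  u_2 = (-9/4, -1/4, 1/4, -7/4)

Orthogonality check:
  u_2 · u_1 = 0 (should be 0)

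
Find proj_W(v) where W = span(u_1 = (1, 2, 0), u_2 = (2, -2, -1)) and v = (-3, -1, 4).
proj_W(v) = (-161/41, -22/41, 50/41)

Set up U = [u_1 | ... | u_2] ∈ R^(3×2). The projector onto W = col(U) is P = U (U^T U)^(-1) U^T.
Compute U^T U =
  [5, -2]
  [-2, 9],
and U^T v = (-5, -8).
Solve U^T U · c = U^T v for the coefficients: c = (-61/41, -50/41). The projection is proj_W(v) = U c.
Check: (v - proj_W(v)) · u_1 = 0  (should be 0).
Check: (v - proj_W(v)) · u_2 = 0  (should be 0).
Result: proj_W(v) = (-161/41, -22/41, 50/41).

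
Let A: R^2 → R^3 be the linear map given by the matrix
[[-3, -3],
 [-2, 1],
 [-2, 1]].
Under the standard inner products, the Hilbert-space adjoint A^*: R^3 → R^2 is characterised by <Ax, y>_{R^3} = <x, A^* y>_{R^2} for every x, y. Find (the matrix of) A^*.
A^* = A^T =
[[-3, -2, -2],
 [-3, 1, 1]]

For real matrices with standard dot products, the defining identity <Ax, y> = <x, A^* y> gives (Ax)^T y = x^T (A^*) y, i.e. x^T A^T y = x^T (A^*) y. Since this holds for all x, y, we must have A^* = A^T. Therefore
A^* =
[[-3, -2, -2],
 [-3, 1, 1]].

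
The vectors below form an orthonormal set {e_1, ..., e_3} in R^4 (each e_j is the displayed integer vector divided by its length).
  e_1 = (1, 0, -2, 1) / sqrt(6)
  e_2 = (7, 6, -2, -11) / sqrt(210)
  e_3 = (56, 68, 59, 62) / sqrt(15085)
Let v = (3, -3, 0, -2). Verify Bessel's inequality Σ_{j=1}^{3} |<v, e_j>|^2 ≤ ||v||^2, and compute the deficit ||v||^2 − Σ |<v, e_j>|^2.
Σ |<v, e_j>|^2 = 2086/431; ||v||^2 = 22; deficit = 7396/431

Write each e_j = u_j / sqrt(<u_j, u_j>) where u_j is the displayed integer vector. Then <v, e_j> = <v, u_j> / sqrt(<u_j, u_j>), so |<v, e_j>|^2 = <v, u_j>^2 / <u_j, u_j>.
Coefficients: <v, e_1> = 1/sqrt(6), <v, e_2> = 25/sqrt(210), <v, e_3> = -160/sqrt(15085).
Square and sum: Σ |<v, e_j>|^2 = 2086/431.
Compute ||v||^2 = v·v = 22.
Deficit = 22 − 2086/431 = 7396/431 ≥ 0, confirming Bessel's inequality. (The deficit equals ||v − Σ <v,e_j> e_j||^2, the squared distance from v to span{e_j}.)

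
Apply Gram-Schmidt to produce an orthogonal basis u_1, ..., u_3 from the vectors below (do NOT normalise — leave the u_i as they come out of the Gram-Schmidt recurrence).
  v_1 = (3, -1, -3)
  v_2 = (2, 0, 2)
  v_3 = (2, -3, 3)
Orthogonal basis:
  u_1 = (3, -1, -3)
  u_2 = (2, 0, 2)
  u_3 = (-1/2, -3, 1/2)

Apply the Gram-Schmidt recurrence
  u_1 = v_1
  u_i = v_i − Σ_{j<i} ((v_i · u_j) / (u_j · u_j)) · u_j.

Step by step this gives:
  u_1 = (3, -1, -3)
  u_2 = (2, 0, 2)
  u_3 = (-1/2, -3, 1/2)

Orthogonality check:
  u_2 · u_1 = 0 (should be 0)
  u_3 · u_1 = 0 (should be 0)
  u_3 · u_2 = 0 (should be 0)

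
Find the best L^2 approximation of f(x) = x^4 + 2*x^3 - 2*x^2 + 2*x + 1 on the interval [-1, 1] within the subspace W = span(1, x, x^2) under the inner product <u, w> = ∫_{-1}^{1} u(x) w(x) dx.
g(x) = -8*x^2/7 + 16*x/5 + 32/35

The best approximation g ∈ W is the orthogonal projection of f onto W. Writing g = a_0 + a_1 x + a_2 x^2, the coefficients solve the normal equations G · a = b where
  G_{ij} = <φ_i, φ_j> and b_i = <f, φ_i>, with φ_0 = 1, φ_1 = x, φ_2 = x^2.
G =
  [2, 0, 2/3]
  [0, 2/3, 0]
  [2/3, 0, 2/5],
b = (16/15, 32/15, 16/105).
Solving gives a_0 = 32/35, a_1 = 16/5, a_2 = -8/7, so
  g(x) = -8*x^2/7 + 16*x/5 + 32/35.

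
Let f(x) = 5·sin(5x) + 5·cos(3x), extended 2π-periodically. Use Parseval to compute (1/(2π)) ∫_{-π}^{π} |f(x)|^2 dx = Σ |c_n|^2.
Σ |c_n|^2 = 25

Expand |f|^2 and use orthogonality of {sin(nx), cos(mx)} on [-π, π]:
  ∫_{-π}^{π} sin(nx)^2 dx = π, ∫ cos(mx)^2 dx = π, and cross terms integrate to 0.
So ∫_{-π}^{π} f(x)^2 dx = 5^2 · π + 5^2 · π = (25 + 25)π.
Divide by 2π: (25 + 25)/2 = 25.
By Parseval, this equals Σ |c_n|^2.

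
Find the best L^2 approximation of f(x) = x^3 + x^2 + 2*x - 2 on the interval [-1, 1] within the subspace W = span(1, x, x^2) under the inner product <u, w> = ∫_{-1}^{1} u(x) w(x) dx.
g(x) = x^2 + 13*x/5 - 2

The best approximation g ∈ W is the orthogonal projection of f onto W. Writing g = a_0 + a_1 x + a_2 x^2, the coefficients solve the normal equations G · a = b where
  G_{ij} = <φ_i, φ_j> and b_i = <f, φ_i>, with φ_0 = 1, φ_1 = x, φ_2 = x^2.
G =
  [2, 0, 2/3]
  [0, 2/3, 0]
  [2/3, 0, 2/5],
b = (-10/3, 26/15, -14/15).
Solving gives a_0 = -2, a_1 = 13/5, a_2 = 1, so
  g(x) = x^2 + 13*x/5 - 2.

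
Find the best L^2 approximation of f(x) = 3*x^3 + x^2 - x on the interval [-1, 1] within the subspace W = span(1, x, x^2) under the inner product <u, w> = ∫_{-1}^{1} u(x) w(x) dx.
g(x) = x^2 + 4*x/5

The best approximation g ∈ W is the orthogonal projection of f onto W. Writing g = a_0 + a_1 x + a_2 x^2, the coefficients solve the normal equations G · a = b where
  G_{ij} = <φ_i, φ_j> and b_i = <f, φ_i>, with φ_0 = 1, φ_1 = x, φ_2 = x^2.
G =
  [2, 0, 2/3]
  [0, 2/3, 0]
  [2/3, 0, 2/5],
b = (2/3, 8/15, 2/5).
Solving gives a_0 = 0, a_1 = 4/5, a_2 = 1, so
  g(x) = x^2 + 4*x/5.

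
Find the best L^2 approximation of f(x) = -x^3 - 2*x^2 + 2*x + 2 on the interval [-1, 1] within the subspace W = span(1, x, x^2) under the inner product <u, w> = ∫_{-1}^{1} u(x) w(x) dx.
g(x) = -2*x^2 + 7*x/5 + 2

The best approximation g ∈ W is the orthogonal projection of f onto W. Writing g = a_0 + a_1 x + a_2 x^2, the coefficients solve the normal equations G · a = b where
  G_{ij} = <φ_i, φ_j> and b_i = <f, φ_i>, with φ_0 = 1, φ_1 = x, φ_2 = x^2.
G =
  [2, 0, 2/3]
  [0, 2/3, 0]
  [2/3, 0, 2/5],
b = (8/3, 14/15, 8/15).
Solving gives a_0 = 2, a_1 = 7/5, a_2 = -2, so
  g(x) = -2*x^2 + 7*x/5 + 2.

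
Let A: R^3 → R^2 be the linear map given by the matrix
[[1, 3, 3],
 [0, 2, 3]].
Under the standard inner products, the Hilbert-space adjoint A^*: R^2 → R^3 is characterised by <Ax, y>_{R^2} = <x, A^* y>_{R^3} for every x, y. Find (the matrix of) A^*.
A^* = A^T =
[[1, 0],
 [3, 2],
 [3, 3]]

For real matrices with standard dot products, the defining identity <Ax, y> = <x, A^* y> gives (Ax)^T y = x^T (A^*) y, i.e. x^T A^T y = x^T (A^*) y. Since this holds for all x, y, we must have A^* = A^T. Therefore
A^* =
[[1, 0],
 [3, 2],
 [3, 3]].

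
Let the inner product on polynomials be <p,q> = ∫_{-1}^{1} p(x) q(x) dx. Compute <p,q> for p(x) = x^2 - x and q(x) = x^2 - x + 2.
<p,q> = 12/5

Expand the product: p(x)·q(x) = x^4 - 2*x^3 + 3*x^2 - 2*x.
∫_{-1}^{1} of each monomial x^k gives [2/(k+1) if k even, 0 if k odd]. Integrating term-by-term (or equivalently evaluating the antiderivative F(x) = x^5/5 - x^4/2 + x^3 - x^2 at the endpoints):
  F(1) − F(−1) = -3/10 − (-27/10) = 12/5.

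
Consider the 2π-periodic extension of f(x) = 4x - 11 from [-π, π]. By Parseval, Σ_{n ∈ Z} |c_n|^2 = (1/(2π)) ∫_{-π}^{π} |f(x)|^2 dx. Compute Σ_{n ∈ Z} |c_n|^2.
Σ |c_n|^2 = 16π^2/3 + 121

Expand and integrate term by term over [-π, π]:
  ∫ (4x)^2 dx = 16·(2π^3/3); ∫ 2·4·(-11)·x dx = 0 (odd integrand); ∫ (-11)^2 dx = 121·2π.
So (1/(2π)) ∫_{-π}^{π} (4x - 11)^2 dx = 16π^2/3 + 121 = 16π^2/3 + 121.
Parseval ⇒ Σ |c_n|^2 = 16π^2/3 + 121.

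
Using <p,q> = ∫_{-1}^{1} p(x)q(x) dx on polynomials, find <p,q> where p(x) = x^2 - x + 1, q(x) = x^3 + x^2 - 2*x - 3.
<p,q> = -6

Expand the product: p(x)·q(x) = x^5 - 2*x^3 + x - 3.
∫_{-1}^{1} of each monomial x^k gives [2/(k+1) if k even, 0 if k odd]. Integrating term-by-term (or equivalently evaluating the antiderivative F(x) = x^6/6 - x^4/2 + x^2/2 - 3*x at the endpoints):
  F(1) − F(−1) = -17/6 − (19/6) = -6.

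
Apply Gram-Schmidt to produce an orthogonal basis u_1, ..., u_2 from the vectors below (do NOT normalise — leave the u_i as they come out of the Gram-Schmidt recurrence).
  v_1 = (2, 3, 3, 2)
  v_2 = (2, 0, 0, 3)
Orthogonal basis:
  u_1 = (2, 3, 3, 2)
  u_2 = (16/13, -15/13, -15/13, 29/13)

Apply the Gram-Schmidt recurrence
  u_1 = v_1
  u_i = v_i − Σ_{j<i} ((v_i · u_j) / (u_j · u_j)) · u_j.

Step by step this gives:
  u_1 = (2, 3, 3, 2)
  u_2 = (16/13, -15/13, -15/13, 29/13)

Orthogonality check:
  u_2 · u_1 = 0 (should be 0)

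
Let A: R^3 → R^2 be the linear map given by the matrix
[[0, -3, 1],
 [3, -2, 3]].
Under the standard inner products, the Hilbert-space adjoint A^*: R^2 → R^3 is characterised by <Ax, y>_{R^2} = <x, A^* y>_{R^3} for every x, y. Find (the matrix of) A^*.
A^* = A^T =
[[0, 3],
 [-3, -2],
 [1, 3]]

For real matrices with standard dot products, the defining identity <Ax, y> = <x, A^* y> gives (Ax)^T y = x^T (A^*) y, i.e. x^T A^T y = x^T (A^*) y. Since this holds for all x, y, we must have A^* = A^T. Therefore
A^* =
[[0, 3],
 [-3, -2],
 [1, 3]].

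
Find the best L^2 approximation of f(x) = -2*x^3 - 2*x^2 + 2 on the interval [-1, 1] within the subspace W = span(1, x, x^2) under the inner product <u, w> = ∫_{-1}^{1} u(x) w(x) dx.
g(x) = -2*x^2 - 6*x/5 + 2

The best approximation g ∈ W is the orthogonal projection of f onto W. Writing g = a_0 + a_1 x + a_2 x^2, the coefficients solve the normal equations G · a = b where
  G_{ij} = <φ_i, φ_j> and b_i = <f, φ_i>, with φ_0 = 1, φ_1 = x, φ_2 = x^2.
G =
  [2, 0, 2/3]
  [0, 2/3, 0]
  [2/3, 0, 2/5],
b = (8/3, -4/5, 8/15).
Solving gives a_0 = 2, a_1 = -6/5, a_2 = -2, so
  g(x) = -2*x^2 - 6*x/5 + 2.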